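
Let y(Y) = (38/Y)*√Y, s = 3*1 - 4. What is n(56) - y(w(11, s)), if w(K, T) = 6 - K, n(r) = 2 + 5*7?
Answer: 37 + 38*I*√5/5 ≈ 37.0 + 16.994*I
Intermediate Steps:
s = -1 (s = 3 - 4 = -1)
n(r) = 37 (n(r) = 2 + 35 = 37)
y(Y) = 38/√Y
n(56) - y(w(11, s)) = 37 - 38/√(6 - 1*11) = 37 - 38/√(6 - 11) = 37 - 38/√(-5) = 37 - 38*(-I*√5/5) = 37 - (-38)*I*√5/5 = 37 + 38*I*√5/5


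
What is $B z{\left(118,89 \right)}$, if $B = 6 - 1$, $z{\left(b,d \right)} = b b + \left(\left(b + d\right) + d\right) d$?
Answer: $201340$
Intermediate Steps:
$z{\left(b,d \right)} = b^{2} + d \left(b + 2 d\right)$ ($z{\left(b,d \right)} = b^{2} + \left(b + 2 d\right) d = b^{2} + d \left(b + 2 d\right)$)
$B = 5$
$B z{\left(118,89 \right)} = 5 \left(118^{2} + 2 \cdot 89^{2} + 118 \cdot 89\right) = 5 \left(13924 + 2 \cdot 7921 + 10502\right) = 5 \left(13924 + 15842 + 10502\right) = 5 \cdot 40268 = 201340$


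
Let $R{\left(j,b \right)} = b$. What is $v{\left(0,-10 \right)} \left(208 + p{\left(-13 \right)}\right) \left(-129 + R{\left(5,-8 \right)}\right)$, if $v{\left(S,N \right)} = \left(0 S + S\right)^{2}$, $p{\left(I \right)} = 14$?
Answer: $0$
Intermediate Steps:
$v{\left(S,N \right)} = S^{2}$ ($v{\left(S,N \right)} = \left(0 + S\right)^{2} = S^{2}$)
$v{\left(0,-10 \right)} \left(208 + p{\left(-13 \right)}\right) \left(-129 + R{\left(5,-8 \right)}\right) = 0^{2} \left(208 + 14\right) \left(-129 - 8\right) = 0 \cdot 222 \left(-137\right) = 0 \left(-30414\right) = 0$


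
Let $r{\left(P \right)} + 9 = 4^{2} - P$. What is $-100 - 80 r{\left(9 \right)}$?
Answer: $60$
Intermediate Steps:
$r{\left(P \right)} = 7 - P$ ($r{\left(P \right)} = -9 - \left(-16 + P\right) = 7 - P$)
$-100 - 80 r{\left(9 \right)} = -100 - 80 \left(7 - 9\right) = -100 - -160 = -100 + 160 = 60$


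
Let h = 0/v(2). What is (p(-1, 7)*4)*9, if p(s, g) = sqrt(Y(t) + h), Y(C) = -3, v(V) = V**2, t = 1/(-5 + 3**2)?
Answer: 36*I*sqrt(3) ≈ 62.354*I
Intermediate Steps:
t = 1/4 (t = 1/(-5 + 9) = 1/4 ≈ 0.25000)
h = 0 (h = 0/(2**2) = 0/4 = 0*(1/4) = 0)
p(s, g) = I*sqrt(3) (p(s, g) = sqrt(-3 + 0) = sqrt(-3) = I*sqrt(3))
(p(-1, 7)*4)*9 = ((I*sqrt(3))*4)*9 = (4*I*sqrt(3))*9 = 36*I*sqrt(3)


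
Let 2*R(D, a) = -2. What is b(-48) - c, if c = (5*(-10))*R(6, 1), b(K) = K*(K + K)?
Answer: 4558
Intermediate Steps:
b(K) = 2*K**2 (b(K) = K*(2*K) = 2*K**2)
R(D, a) = -1 (R(D, a) = (1/2)*(-2) = -1)
c = 50 (c = (5*(-10))*(-1) = -50*(-1) = 50)
b(-48) - c = 2*(-48)**2 - 1*50 = 2*2304 - 50 = 4608 - 50 = 4558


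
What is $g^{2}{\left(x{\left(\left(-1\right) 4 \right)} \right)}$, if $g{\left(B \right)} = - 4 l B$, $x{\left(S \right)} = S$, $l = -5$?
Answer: $6400$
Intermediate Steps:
$g{\left(B \right)} = 20 B$ ($g{\left(B \right)} = \left(-4\right) \left(-5\right) B = 20 B$)
$g^{2}{\left(x{\left(\left(-1\right) 4 \right)} \right)} = \left(20 \left(\left(-1\right) 4\right)\right)^{2} = \left(20 \left(-4\right)\right)^{2} = \left(-80\right)^{2} = 6400$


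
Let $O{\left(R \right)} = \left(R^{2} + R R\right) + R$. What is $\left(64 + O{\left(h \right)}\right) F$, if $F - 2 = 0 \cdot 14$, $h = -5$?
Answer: $218$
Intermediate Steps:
$O{\left(R \right)} = R + 2 R^{2}$ ($O{\left(R \right)} = \left(R^{2} + R^{2}\right) + R = 2 R^{2} + R = R + 2 R^{2}$)
$F = 2$ ($F = 2 + 0 \cdot 14 = 2 + 0 = 2$)
$\left(64 + O{\left(h \right)}\right) F = \left(64 - 5 \left(1 + 2 \left(-5\right)\right)\right) 2 = \left(64 - 5 \left(1 - 10\right)\right) 2 = \left(64 - -45\right) 2 = \left(64 + 45\right) 2 = 109 \cdot 2 = 218$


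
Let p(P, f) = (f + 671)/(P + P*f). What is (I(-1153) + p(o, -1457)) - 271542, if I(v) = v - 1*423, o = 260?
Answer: -51695774647/189280 ≈ -2.7312e+5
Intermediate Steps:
I(v) = -423 + v (I(v) = v - 423 = -423 + v)
p(P, f) = (671 + f)/(P + P*f)
(I(-1153) + p(o, -1457)) - 271542 = ((-423 - 1153) + (671 - 1457)/(260*(1 - 1457))) - 271542 = (-1576 + (1/260)*(-786)/(-1456)) - 271542 = (-1576 + (1/260)*(-1/1456)*(-786)) - 271542 = (-1576 + 393/189280) - 271542 = -298304887/189280 - 271542 = -51695774647/189280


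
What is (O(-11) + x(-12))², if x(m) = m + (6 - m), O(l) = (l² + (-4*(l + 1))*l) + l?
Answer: 104976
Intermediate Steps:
O(l) = l + l² + l*(-4 - 4*l) (O(l) = (l² + (-4*(1 + l))*l) + l = (l² + (-4 - 4*l)*l) + l = (l² + l*(-4 - 4*l)) + l = l + l² + l*(-4 - 4*l))
x(m) = 6
(O(-11) + x(-12))² = (-3*(-11)*(1 - 11) + 6)² = (-3*(-11)*(-10) + 6)² = (-330 + 6)² = (-324)² = 104976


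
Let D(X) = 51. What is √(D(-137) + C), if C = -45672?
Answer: 3*I*√5069 ≈ 213.59*I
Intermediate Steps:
√(D(-137) + C) = √(51 - 45672) = √(-45621) = 3*I*√5069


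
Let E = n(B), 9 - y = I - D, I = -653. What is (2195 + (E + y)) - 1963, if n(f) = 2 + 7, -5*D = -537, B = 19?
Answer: 5052/5 ≈ 1010.4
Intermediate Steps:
D = 537/5 (D = -⅕*(-537) = 537/5 ≈ 107.40)
n(f) = 9
y = 3847/5 (y = 9 - (-653 - 1*537/5) = 9 - (-653 - 537/5) = 9 - 1*(-3802/5) = 9 + 3802/5 = 3847/5 ≈ 769.40)
E = 9
(2195 + (E + y)) - 1963 = (2195 + (9 + 3847/5)) - 1963 = (2195 + 3892/5) - 1963 = 14867/5 - 1963 = 5052/5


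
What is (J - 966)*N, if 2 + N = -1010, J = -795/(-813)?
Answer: 264659252/271 ≈ 9.7660e+5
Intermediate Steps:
J = 265/271 (J = -795*(-1/813) = 265/271 ≈ 0.97786)
N = -1012 (N = -2 - 1010 = -1012)
(J - 966)*N = (265/271 - 966)*(-1012) = -261521/271*(-1012) = 264659252/271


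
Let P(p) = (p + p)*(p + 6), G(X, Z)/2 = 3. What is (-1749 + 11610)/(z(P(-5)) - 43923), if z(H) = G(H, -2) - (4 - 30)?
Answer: -9861/43891 ≈ -0.22467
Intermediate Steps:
G(X, Z) = 6 (G(X, Z) = 2*3 = 6)
P(p) = 2*p*(6 + p) (P(p) = (2*p)*(6 + p) = 2*p*(6 + p))
z(H) = 32 (z(H) = 6 - (4 - 30) = 6 - 1*(-26) = 6 + 26 = 32)
(-1749 + 11610)/(z(P(-5)) - 43923) = (-1749 + 11610)/(32 - 43923) = 9861/(-43891) = 9861*(-1/43891) = -9861/43891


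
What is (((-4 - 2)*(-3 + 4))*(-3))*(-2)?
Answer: -36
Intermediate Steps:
(((-4 - 2)*(-3 + 4))*(-3))*(-2) = (-6*1*(-3))*(-2) = -6*(-3)*(-2) = 18*(-2) = -36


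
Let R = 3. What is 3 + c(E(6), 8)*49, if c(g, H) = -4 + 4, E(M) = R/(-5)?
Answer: 3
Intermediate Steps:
E(M) = -3/5 (E(M) = 3/(-5) = 3*(-1/5) = -3/5)
c(g, H) = 0
3 + c(E(6), 8)*49 = 3 + 0*49 = 3 + 0 = 3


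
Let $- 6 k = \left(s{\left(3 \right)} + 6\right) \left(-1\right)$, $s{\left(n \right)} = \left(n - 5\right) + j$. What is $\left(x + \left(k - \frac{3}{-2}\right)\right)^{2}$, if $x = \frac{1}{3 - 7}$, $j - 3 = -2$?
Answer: $\frac{625}{144} \approx 4.3403$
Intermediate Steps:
$j = 1$ ($j = 3 - 2 = 1$)
$s{\left(n \right)} = -4 + n$ ($s{\left(n \right)} = \left(n - 5\right) + 1 = \left(-5 + n\right) + 1 = -4 + n$)
$x = - \frac{1}{4}$ ($x = \frac{1}{-4} = - \frac{1}{4} \approx -0.25$)
$k = \frac{5}{6}$ ($k = - \frac{\left(\left(-4 + 3\right) + 6\right) \left(-1\right)}{6} = - \frac{\left(-1 + 6\right) \left(-1\right)}{6} = - \frac{5 \left(-1\right)}{6} = \left(- \frac{1}{6}\right) \left(-5\right) = \frac{5}{6} \approx 0.83333$)
$\left(x + \left(k - \frac{3}{-2}\right)\right)^{2} = \left(- \frac{1}{4} - \left(- \frac{5}{6} + \frac{3}{-2}\right)\right)^{2} = \left(- \frac{1}{4} - \left(- \frac{5}{6} + 3 \left(- \frac{1}{2}\right)\right)\right)^{2} = \left(- \frac{1}{4} + \left(\frac{5}{6} - - \frac{3}{2}\right)\right)^{2} = \left(- \frac{1}{4} + \left(\frac{5}{6} + \frac{3}{2}\right)\right)^{2} = \left(- \frac{1}{4} + \frac{7}{3}\right)^{2} = \left(\frac{25}{12}\right)^{2} = \frac{625}{144}$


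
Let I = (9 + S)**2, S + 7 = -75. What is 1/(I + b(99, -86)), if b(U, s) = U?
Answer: 1/5428 ≈ 0.00018423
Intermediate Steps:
S = -82 (S = -7 - 75 = -82)
I = 5329 (I = (9 - 82)**2 = (-73)**2 = 5329)
1/(I + b(99, -86)) = 1/(5329 + 99) = 1/5428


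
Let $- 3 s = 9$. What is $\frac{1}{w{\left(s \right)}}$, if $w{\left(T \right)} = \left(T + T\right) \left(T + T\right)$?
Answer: $\frac{1}{36} \approx 0.027778$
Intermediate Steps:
$s = -3$ ($s = \left(- \frac{1}{3}\right) 9 = -3$)
$w{\left(T \right)} = 4 T^{2}$ ($w{\left(T \right)} = 2 T 2 T = 4 T^{2}$)
$\frac{1}{w{\left(s \right)}} = \frac{1}{4 \left(-3\right)^{2}} = \frac{1}{4 \cdot 9} = \frac{1}{36}$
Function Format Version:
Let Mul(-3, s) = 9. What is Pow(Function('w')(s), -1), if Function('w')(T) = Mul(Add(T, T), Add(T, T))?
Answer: Rational(1, 36) ≈ 0.027778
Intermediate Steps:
s = -3 (s = Mul(Rational(-1, 3), 9) = -3)
Function('w')(T) = Mul(4, Pow(T, 2)) (Function('w')(T) = Mul(Mul(2, T), Mul(2, T)) = Mul(4, Pow(T, 2)))
Pow(Function('w')(s), -1) = Pow(Mul(4, Pow(-3, 2)), -1) = Pow(Mul(4, 9), -1) = Pow(36, -1) = Rational(1, 36)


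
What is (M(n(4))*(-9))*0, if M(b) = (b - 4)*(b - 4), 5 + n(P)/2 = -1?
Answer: 0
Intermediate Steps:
n(P) = -12 (n(P) = -10 + 2*(-1) = -10 - 2 = -12)
M(b) = (-4 + b)² (M(b) = (-4 + b)*(-4 + b) = (-4 + b)²)
(M(n(4))*(-9))*0 = ((-4 - 12)²*(-9))*0 = ((-16)²*(-9))*0 = (256*(-9))*0 = -2304*0 = 0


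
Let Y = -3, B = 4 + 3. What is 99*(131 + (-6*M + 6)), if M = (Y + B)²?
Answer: 4059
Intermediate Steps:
B = 7
M = 16 (M = (-3 + 7)² = 4² = 16)
99*(131 + (-6*M + 6)) = 99*(131 + (-6*16 + 6)) = 99*(131 + (-96 + 6)) = 99*(131 - 90) = 99*41 = 4059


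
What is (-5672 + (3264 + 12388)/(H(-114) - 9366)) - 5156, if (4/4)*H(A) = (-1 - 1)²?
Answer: -50693694/4681 ≈ -10830.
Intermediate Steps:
H(A) = 4 (H(A) = (-1 - 1)² = (-2)² = 4)
(-5672 + (3264 + 12388)/(H(-114) - 9366)) - 5156 = (-5672 + (3264 + 12388)/(4 - 9366)) - 5156 = (-5672 + 15652/(-9362)) - 5156 = (-5672 + 15652*(-1/9362)) - 5156 = (-5672 - 7826/4681) - 5156 = -26558458/4681 - 5156 = -50693694/4681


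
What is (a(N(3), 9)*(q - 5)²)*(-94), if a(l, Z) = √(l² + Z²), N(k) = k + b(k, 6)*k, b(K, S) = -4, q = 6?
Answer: -846*√2 ≈ -1196.4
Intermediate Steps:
N(k) = -3*k (N(k) = k - 4*k = -3*k)
a(l, Z) = √(Z² + l²)
(a(N(3), 9)*(q - 5)²)*(-94) = (√(9² + (-3*3)²)*(6 - 5)²)*(-94) = (√(81 + (-9)²)*1²)*(-94) = (√(81 + 81)*1)*(-94) = (√162*1)*(-94) = ((9*√2)*1)*(-94) = (9*√2)*(-94) = -846*√2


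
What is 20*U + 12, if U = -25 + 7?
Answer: -348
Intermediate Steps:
U = -18
20*U + 12 = 20*(-18) + 12 = -360 + 12 = -348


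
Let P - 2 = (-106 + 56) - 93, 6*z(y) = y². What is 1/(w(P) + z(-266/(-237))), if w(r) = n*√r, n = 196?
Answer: 60831027/1569426844127786 - 28394609049*I*√141/784713422063893 ≈ 3.876e-8 - 0.00042967*I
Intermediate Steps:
z(y) = y²/6
P = -141 (P = 2 + ((-106 + 56) - 93) = 2 + (-50 - 93) = 2 - 143 = -141)
w(r) = 196*√r
1/(w(P) + z(-266/(-237))) = 1/(196*√(-141) + (-266/(-237))²/6) = 1/(196*(I*√141) + (-266*(-1/237))²/6) = 1/(196*I*√141 + (266/237)²/6) = 1/(196*I*√141 + (⅙)*(70756/56169)) = 1/(196*I*√141 + 35378/168507) = 1/(35378/168507 + 196*I*√141)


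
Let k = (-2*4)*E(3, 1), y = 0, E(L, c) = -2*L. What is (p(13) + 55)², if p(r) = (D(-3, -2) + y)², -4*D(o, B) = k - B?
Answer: 714025/16 ≈ 44627.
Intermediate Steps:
k = 48 (k = (-2*4)*(-2*3) = -8*(-6) = 48)
D(o, B) = -12 + B/4 (D(o, B) = -(48 - B)/4 = -12 + B/4)
p(r) = 625/4 (p(r) = ((-12 + (¼)*(-2)) + 0)² = ((-12 - ½) + 0)² = (-25/2 + 0)² = (-25/2)² = 625/4)
(p(13) + 55)² = (625/4 + 55)² = (845/4)² = 714025/16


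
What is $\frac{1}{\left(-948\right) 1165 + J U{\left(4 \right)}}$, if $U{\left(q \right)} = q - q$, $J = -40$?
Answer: $- \frac{1}{1104420} \approx -9.0545 \cdot 10^{-7}$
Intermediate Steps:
$U{\left(q \right)} = 0$
$\frac{1}{\left(-948\right) 1165 + J U{\left(4 \right)}} = \frac{1}{\left(-948\right) 1165 - 0} = \frac{1}{-1104420 + 0} = \frac{1}{-1104420} = - \frac{1}{1104420}$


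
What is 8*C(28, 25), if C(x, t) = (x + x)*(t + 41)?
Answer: 29568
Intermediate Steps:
C(x, t) = 2*x*(41 + t) (C(x, t) = (2*x)*(41 + t) = 2*x*(41 + t))
8*C(28, 25) = 8*(2*28*(41 + 25)) = 8*(2*28*66) = 8*3696 = 29568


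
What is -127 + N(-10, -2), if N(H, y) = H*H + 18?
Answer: -9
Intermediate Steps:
N(H, y) = 18 + H² (N(H, y) = H² + 18 = 18 + H²)
-127 + N(-10, -2) = -127 + (18 + (-10)²) = -127 + (18 + 100) = -127 + 118 = -9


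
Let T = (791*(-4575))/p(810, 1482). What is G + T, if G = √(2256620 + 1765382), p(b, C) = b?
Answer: -241255/54 + √4022002 ≈ -2462.2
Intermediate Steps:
T = -241255/54 (T = (791*(-4575))/810 = -3618825*1/810 = -241255/54 ≈ -4467.7)
G = √4022002 ≈ 2005.5
G + T = √4022002 - 241255/54 = -241255/54 + √4022002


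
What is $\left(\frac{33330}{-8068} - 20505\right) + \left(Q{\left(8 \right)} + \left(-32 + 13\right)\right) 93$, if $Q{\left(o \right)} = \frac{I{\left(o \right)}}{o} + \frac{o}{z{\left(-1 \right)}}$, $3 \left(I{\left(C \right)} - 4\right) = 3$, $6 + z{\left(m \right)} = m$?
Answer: $- \frac{2521573413}{112952} \approx -22324.0$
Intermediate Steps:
$z{\left(m \right)} = -6 + m$
$I{\left(C \right)} = 5$ ($I{\left(C \right)} = 4 + \frac{1}{3} \cdot 3 = 4 + 1 = 5$)
$Q{\left(o \right)} = \frac{5}{o} - \frac{o}{7}$ ($Q{\left(o \right)} = \frac{5}{o} + \frac{o}{-6 - 1} = \frac{5}{o} + \frac{o}{-7} = \frac{5}{o} + o \left(- \frac{1}{7}\right) = \frac{5}{o} - \frac{o}{7}$)
$\left(\frac{33330}{-8068} - 20505\right) + \left(Q{\left(8 \right)} + \left(-32 + 13\right)\right) 93 = \left(\frac{33330}{-8068} - 20505\right) + \left(\left(\frac{5}{8} - \frac{8}{7}\right) + \left(-32 + 13\right)\right) 93 = \left(33330 \left(- \frac{1}{8068}\right) - 20505\right) + \left(\left(5 \cdot \frac{1}{8} - \frac{8}{7}\right) - 19\right) 93 = \left(- \frac{16665}{4034} - 20505\right) + \left(\left(\frac{5}{8} - \frac{8}{7}\right) - 19\right) 93 = - \frac{82733835}{4034} + \left(- \frac{29}{56} - 19\right) 93 = - \frac{82733835}{4034} - \frac{101649}{56} = - \frac{2521573413}{112952}$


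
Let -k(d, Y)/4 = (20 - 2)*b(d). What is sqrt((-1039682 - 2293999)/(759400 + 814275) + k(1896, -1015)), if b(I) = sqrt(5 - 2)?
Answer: 3*sqrt(-23316135323 - 792464961800*sqrt(3))/314735 ≈ 11.262*I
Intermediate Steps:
b(I) = sqrt(3)
k(d, Y) = -72*sqrt(3) (k(d, Y) = -4*(20 - 2)*sqrt(3) = -72*sqrt(3))
sqrt((-1039682 - 2293999)/(759400 + 814275) + k(1896, -1015)) = sqrt((-1039682 - 2293999)/(759400 + 814275) - 72*sqrt(3)) = sqrt(-3333681/1573675 - 72*sqrt(3))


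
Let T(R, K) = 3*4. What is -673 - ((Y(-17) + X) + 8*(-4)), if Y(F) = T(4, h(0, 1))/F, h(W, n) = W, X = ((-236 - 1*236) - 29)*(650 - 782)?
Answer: -1135129/17 ≈ -66772.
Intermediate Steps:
X = 66132 (X = ((-236 - 236) - 29)*(-132) = (-472 - 29)*(-132) = -501*(-132) = 66132)
T(R, K) = 12
Y(F) = 12/F
-673 - ((Y(-17) + X) + 8*(-4)) = -673 - ((12/(-17) + 66132) + 8*(-4)) = -673 - ((12*(-1/17) + 66132) - 32) = -673 - ((-12/17 + 66132) - 32) = -673 - (1124232/17 - 32) = -673 - 1*1123688/17 = -673 - 1123688/17 = -1135129/17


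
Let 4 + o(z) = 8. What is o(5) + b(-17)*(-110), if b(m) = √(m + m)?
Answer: 4 - 110*I*√34 ≈ 4.0 - 641.4*I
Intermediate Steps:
b(m) = √2*√m (b(m) = √(2*m) = √2*√m)
o(z) = 4 (o(z) = -4 + 8 = 4)
o(5) + b(-17)*(-110) = 4 + (√2*√(-17))*(-110) = 4 + (√2*(I*√17))*(-110) = 4 + (I*√34)*(-110) = 4 - 110*I*√34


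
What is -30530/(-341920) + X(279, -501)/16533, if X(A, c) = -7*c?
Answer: 340093/1128336 ≈ 0.30141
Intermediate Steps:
-30530/(-341920) + X(279, -501)/16533 = -30530/(-341920) - 7*(-501)/16533 = -30530*(-1/341920) + 3507*(1/16533) = 3053/34192 + 7/33 = 340093/1128336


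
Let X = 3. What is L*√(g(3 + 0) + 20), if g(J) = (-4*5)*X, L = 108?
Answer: 216*I*√10 ≈ 683.05*I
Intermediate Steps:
g(J) = -60 (g(J) = -4*5*3 = -20*3 = -60)
L*√(g(3 + 0) + 20) = 108*√(-60 + 20) = 108*√(-40) = 108*(2*I*√10) = 216*I*√10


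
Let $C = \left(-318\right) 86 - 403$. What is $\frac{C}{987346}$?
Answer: $- \frac{27751}{987346} \approx -0.028107$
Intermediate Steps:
$C = -27751$ ($C = -27348 - 403 = -27751$)
$\frac{C}{987346} = - \frac{27751}{987346}$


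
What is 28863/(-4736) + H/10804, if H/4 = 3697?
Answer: -1633783/345728 ≈ -4.7256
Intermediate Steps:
H = 14788 (H = 4*3697 = 14788)
28863/(-4736) + H/10804 = 28863/(-4736) + 14788/10804 = 28863*(-1/4736) + 14788*(1/10804) = -28863/4736 + 3697/2701 = -1633783/345728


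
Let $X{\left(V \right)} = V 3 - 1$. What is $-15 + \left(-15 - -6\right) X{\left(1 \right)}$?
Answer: $-33$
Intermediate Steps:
$X{\left(V \right)} = -1 + 3 V$ ($X{\left(V \right)} = 3 V - 1 = -1 + 3 V$)
$-15 + \left(-15 - -6\right) X{\left(1 \right)} = -15 + \left(-15 - -6\right) \left(-1 + 3 \cdot 1\right) = -15 + \left(-15 + 6\right) \left(-1 + 3\right) = -15 - 18 = -33$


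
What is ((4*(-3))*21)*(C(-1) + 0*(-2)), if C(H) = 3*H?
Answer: 756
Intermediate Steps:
((4*(-3))*21)*(C(-1) + 0*(-2)) = ((4*(-3))*21)*(3*(-1) + 0*(-2)) = (-12*21)*(-3 + 0) = -252*(-3) = 756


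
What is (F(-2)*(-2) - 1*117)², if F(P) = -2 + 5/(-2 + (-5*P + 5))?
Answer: 2187441/169 ≈ 12943.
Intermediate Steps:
F(P) = -2 + 5/(3 - 5*P) (F(P) = -2 + 5/(-2 + (5 - 5*P)) = -2 + 5/(3 - 5*P))
(F(-2)*(-2) - 1*117)² = (((1 - 10*(-2))/(-3 + 5*(-2)))*(-2) - 1*117)² = (((1 + 20)/(-3 - 10))*(-2) - 117)² = ((21/(-13))*(-2) - 117)² = (-1/13*21*(-2) - 117)² = (-21/13*(-2) - 117)² = (42/13 - 117)² = (-1479/13)² = 2187441/169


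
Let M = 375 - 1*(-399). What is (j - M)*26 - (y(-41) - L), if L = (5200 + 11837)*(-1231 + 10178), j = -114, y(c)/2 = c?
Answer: 152407033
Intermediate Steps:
y(c) = 2*c
M = 774 (M = 375 + 399 = 774)
L = 152430039 (L = 17037*8947 = 152430039)
(j - M)*26 - (y(-41) - L) = (-114 - 1*774)*26 - (2*(-41) - 1*152430039) = (-114 - 774)*26 - (-82 - 152430039) = -888*26 - 1*(-152430121) = -23088 + 152430121 = 152407033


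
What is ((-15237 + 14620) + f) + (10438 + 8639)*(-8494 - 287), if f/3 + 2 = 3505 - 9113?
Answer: -167532584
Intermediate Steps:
f = -16830 (f = -6 + 3*(3505 - 9113) = -6 + 3*(-5608) = -6 - 16824 = -16830)
((-15237 + 14620) + f) + (10438 + 8639)*(-8494 - 287) = ((-15237 + 14620) - 16830) + (10438 + 8639)*(-8494 - 287) = (-617 - 16830) + 19077*(-8781) = -17447 - 167515137 = -167532584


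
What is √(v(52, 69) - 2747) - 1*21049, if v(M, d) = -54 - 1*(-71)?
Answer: -21049 + I*√2730 ≈ -21049.0 + 52.249*I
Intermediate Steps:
v(M, d) = 17 (v(M, d) = -54 + 71 = 17)
√(v(52, 69) - 2747) - 1*21049 = √(17 - 2747) - 1*21049 = √(-2730) - 21049 = I*√2730 - 21049 = -21049 + I*√2730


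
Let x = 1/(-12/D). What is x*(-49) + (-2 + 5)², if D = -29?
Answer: -1313/12 ≈ -109.42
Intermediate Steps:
x = 29/12 (x = 1/(-12/(-29)) = 1/(-12*(-1/29)) = 1/(12/29) = 29/12 ≈ 2.4167)
x*(-49) + (-2 + 5)² = (29/12)*(-49) + (-2 + 5)² = -1421/12 + 3² = -1421/12 + 9 = -1313/12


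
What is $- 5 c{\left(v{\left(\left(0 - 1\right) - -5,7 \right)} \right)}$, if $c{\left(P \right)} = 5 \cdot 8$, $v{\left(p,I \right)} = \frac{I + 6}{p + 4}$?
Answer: $-200$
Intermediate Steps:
$v{\left(p,I \right)} = \frac{6 + I}{4 + p}$
$c{\left(P \right)} = 40$
$- 5 c{\left(v{\left(\left(0 - 1\right) - -5,7 \right)} \right)} = \left(-5\right) 40 = -200$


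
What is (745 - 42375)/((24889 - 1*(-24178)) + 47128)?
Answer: -8326/19239 ≈ -0.43277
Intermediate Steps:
(745 - 42375)/((24889 - 1*(-24178)) + 47128) = -41630/((24889 + 24178) + 47128) = -41630/(49067 + 47128) = -41630/96195 = -41630*1/96195 = -8326/19239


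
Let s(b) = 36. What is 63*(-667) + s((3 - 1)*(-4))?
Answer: -41985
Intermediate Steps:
63*(-667) + s((3 - 1)*(-4)) = 63*(-667) + 36 = -42021 + 36 = -41985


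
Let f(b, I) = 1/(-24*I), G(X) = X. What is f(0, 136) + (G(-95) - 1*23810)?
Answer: -78025921/3264 ≈ -23905.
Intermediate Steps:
f(b, I) = -1/(24*I)
f(0, 136) + (G(-95) - 1*23810) = -1/24/136 + (-95 - 1*23810) = -1/24*1/136 + (-95 - 23810) = -1/3264 - 23905 = -78025921/3264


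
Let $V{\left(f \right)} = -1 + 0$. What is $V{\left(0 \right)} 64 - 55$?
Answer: $-119$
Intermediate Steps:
$V{\left(f \right)} = -1$
$V{\left(0 \right)} 64 - 55 = \left(-1\right) 64 - 55 = -64 - 55 = -119$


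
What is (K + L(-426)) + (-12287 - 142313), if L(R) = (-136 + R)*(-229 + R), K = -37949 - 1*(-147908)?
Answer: 323469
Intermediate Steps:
K = 109959 (K = -37949 + 147908 = 109959)
L(R) = (-229 + R)*(-136 + R)
(K + L(-426)) + (-12287 - 142313) = (109959 + (31144 + (-426)² - 365*(-426))) + (-12287 - 142313) = (109959 + (31144 + 181476 + 155490)) - 154600 = (109959 + 368110) - 154600 = 478069 - 154600 = 323469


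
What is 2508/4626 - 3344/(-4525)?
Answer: 4469674/3488775 ≈ 1.2812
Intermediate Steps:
2508/4626 - 3344/(-4525) = 2508*(1/4626) - 3344*(-1/4525) = 418/771 + 3344/4525 = 4469674/3488775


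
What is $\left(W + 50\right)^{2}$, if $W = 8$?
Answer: $3364$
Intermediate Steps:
$\left(W + 50\right)^{2} = \left(8 + 50\right)^{2} = 58^{2} = 3364$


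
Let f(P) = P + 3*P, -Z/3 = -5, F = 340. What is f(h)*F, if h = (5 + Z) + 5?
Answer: 34000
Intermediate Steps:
Z = 15 (Z = -3*(-5) = 15)
h = 25 (h = (5 + 15) + 5 = 20 + 5 = 25)
f(P) = 4*P
f(h)*F = (4*25)*340 = 100*340 = 34000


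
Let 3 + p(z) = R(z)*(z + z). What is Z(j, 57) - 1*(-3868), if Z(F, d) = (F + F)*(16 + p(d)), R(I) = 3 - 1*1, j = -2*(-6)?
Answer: 9652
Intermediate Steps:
j = 12
R(I) = 2 (R(I) = 3 - 1 = 2)
p(z) = -3 + 4*z (p(z) = -3 + 2*(z + z) = -3 + 2*(2*z) = -3 + 4*z)
Z(F, d) = 2*F*(13 + 4*d) (Z(F, d) = (F + F)*(16 + (-3 + 4*d)) = (2*F)*(13 + 4*d) = 2*F*(13 + 4*d))
Z(j, 57) - 1*(-3868) = 2*12*(13 + 4*57) - 1*(-3868) = 2*12*(13 + 228) + 3868 = 2*12*241 + 3868 = 5784 + 3868 = 9652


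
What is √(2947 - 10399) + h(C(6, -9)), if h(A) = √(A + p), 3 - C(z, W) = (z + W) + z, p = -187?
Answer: I*(√187 + 18*√23) ≈ 100.0*I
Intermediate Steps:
C(z, W) = 3 - W - 2*z (C(z, W) = 3 - ((z + W) + z) = 3 - ((W + z) + z) = 3 - (W + 2*z) = 3 + (-W - 2*z) = 3 - W - 2*z)
h(A) = √(-187 + A) (h(A) = √(A - 187) = √(-187 + A))
√(2947 - 10399) + h(C(6, -9)) = √(2947 - 10399) + √(-187 + (3 - 1*(-9) - 2*6)) = √(-7452) + √(-187 + (3 + 9 - 12)) = 18*I*√23 + √(-187 + 0) = 18*I*√23 + √(-187) = 18*I*√23 + I*√187 = I*√187 + 18*I*√23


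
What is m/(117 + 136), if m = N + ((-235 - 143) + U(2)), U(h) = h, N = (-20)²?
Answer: 24/253 ≈ 0.094862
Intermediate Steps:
N = 400
m = 24 (m = 400 + ((-235 - 143) + 2) = 400 + (-378 + 2) = 400 - 376 = 24)
m/(117 + 136) = 24/(117 + 136) = 24/253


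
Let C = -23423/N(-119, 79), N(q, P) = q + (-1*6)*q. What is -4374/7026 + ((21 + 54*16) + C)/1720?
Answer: -19608451/149800175 ≈ -0.13090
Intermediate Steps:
N(q, P) = -5*q (N(q, P) = q - 6*q = -5*q)
C = -23423/595 (C = -23423/((-5*(-119))) = -23423/595 ≈ -39.366)
-4374/7026 + ((21 + 54*16) + C)/1720 = -4374/7026 + ((21 + 54*16) - 23423/595)/1720 = -4374*1/7026 + ((21 + 864) - 23423/595)*(1/1720) = -729/1171 + (885 - 23423/595)*(1/1720) = -729/1171 + (503152/595)*(1/1720) = -729/1171 + 62894/127925 = -19608451/149800175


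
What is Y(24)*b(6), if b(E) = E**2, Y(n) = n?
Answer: 864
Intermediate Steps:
Y(24)*b(6) = 24*6**2 = 24*36 = 864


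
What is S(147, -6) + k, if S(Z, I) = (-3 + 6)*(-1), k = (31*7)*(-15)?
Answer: -3258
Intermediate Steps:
k = -3255 (k = 217*(-15) = -3255)
S(Z, I) = -3 (S(Z, I) = 3*(-1) = -3)
S(147, -6) + k = -3 - 3255 = -3258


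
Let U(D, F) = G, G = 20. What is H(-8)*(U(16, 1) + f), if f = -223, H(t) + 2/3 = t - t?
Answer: 406/3 ≈ 135.33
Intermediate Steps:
H(t) = -2/3 (H(t) = -2/3 + (t - t) = -2/3 + 0 = -2/3)
U(D, F) = 20
H(-8)*(U(16, 1) + f) = -2*(20 - 223)/3 = -2/3*(-203) = 406/3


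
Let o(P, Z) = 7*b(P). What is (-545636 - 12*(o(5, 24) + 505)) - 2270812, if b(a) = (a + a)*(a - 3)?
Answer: -2824188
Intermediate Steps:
b(a) = 2*a*(-3 + a) (b(a) = (2*a)*(-3 + a) = 2*a*(-3 + a))
o(P, Z) = 14*P*(-3 + P) (o(P, Z) = 7*(2*P*(-3 + P)) = 14*P*(-3 + P))
(-545636 - 12*(o(5, 24) + 505)) - 2270812 = (-545636 - 12*(14*5*(-3 + 5) + 505)) - 2270812 = (-545636 - 12*(14*5*2 + 505)) - 2270812 = (-545636 - 12*(140 + 505)) - 2270812 = (-545636 - 12*645) - 2270812 = (-545636 - 7740) - 2270812 = -553376 - 2270812 = -2824188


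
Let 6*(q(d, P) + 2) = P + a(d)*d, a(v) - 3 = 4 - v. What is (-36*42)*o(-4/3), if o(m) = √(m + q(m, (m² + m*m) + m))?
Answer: -168*I*√390 ≈ -3317.7*I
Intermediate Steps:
a(v) = 7 - v (a(v) = 3 + (4 - v) = 7 - v)
q(d, P) = -2 + P/6 + d*(7 - d)/6 (q(d, P) = -2 + (P + (7 - d)*d)/6 = -2 + (P + d*(7 - d))/6 = -2 + (P/6 + d*(7 - d)/6) = -2 + P/6 + d*(7 - d)/6)
o(m) = √(-2 + m²/3 + 7*m/6 - m*(-7 + m)/6) (o(m) = √(m + (-2 + ((m² + m*m) + m)/6 - m*(-7 + m)/6)) = √(m + (-2 + ((m² + m²) + m)/6 - m*(-7 + m)/6)) = √(m + (-2 + (2*m² + m)/6 - m*(-7 + m)/6)) = √(m + (-2 + (m + 2*m²)/6 - m*(-7 + m)/6)) = √(m + (-2 + (m²/3 + m/6) - m*(-7 + m)/6)) = √(m + (-2 + m²/3 + m/6 - m*(-7 + m)/6)) = √(-2 + m²/3 + 7*m/6 - m*(-7 + m)/6))
(-36*42)*o(-4/3) = (-36*42)*(√(-72 + 6*(-4/3)² + 84*(-4/3))/6) = -252*√(-72 + 6*(-4*⅓)² + 84*(-4*⅓)) = -252*√(-72 + 6*(-4/3)² + 84*(-4/3)) = -252*√(-72 + 6*(16/9) - 112) = -252*√(-72 + 32/3 - 112) = -252*√(-520/3) = -252*2*I*√390/3 = -168*I*√390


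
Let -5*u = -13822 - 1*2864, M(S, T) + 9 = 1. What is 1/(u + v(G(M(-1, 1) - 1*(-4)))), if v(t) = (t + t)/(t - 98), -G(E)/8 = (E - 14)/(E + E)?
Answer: 145/483939 ≈ 0.00029962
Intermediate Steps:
M(S, T) = -8 (M(S, T) = -9 + 1 = -8)
G(E) = -4*(-14 + E)/E (G(E) = -8*(E - 14)/(E + E) = -8*(-14 + E)/(2*E) = -8*(-14 + E)*1/(2*E) = -4*(-14 + E)/E)
u = 16686/5 (u = -(-13822 - 1*2864)/5 = -(-13822 - 2864)/5 = -⅕*(-16686) = 16686/5 ≈ 3337.2)
v(t) = 2*t/(-98 + t) (v(t) = (2*t)/(-98 + t) = 2*t/(-98 + t))
1/(u + v(G(M(-1, 1) - 1*(-4)))) = 1/(16686/5 + 2*(-4 + 56/(-8 - 1*(-4)))/(-98 + (-4 + 56/(-8 - 1*(-4))))) = 1/(16686/5 + 2*(-4 + 56/(-8 + 4))/(-98 + (-4 + 56/(-8 + 4)))) = 1/(16686/5 + 2*(-4 + 56/(-4))/(-98 + (-4 + 56/(-4)))) = 1/(16686/5 + 2*(-4 + 56*(-¼))/(-98 + (-4 + 56*(-¼)))) = 1/(16686/5 + 2*(-4 - 14)/(-98 + (-4 - 14))) = 1/(16686/5 + 2*(-18)/(-98 - 18)) = 1/(16686/5 + 2*(-18)/(-116)) = 1/(16686/5 + 2*(-18)*(-1/116)) = 1/(16686/5 + 9/29) = 1/(483939/145) = 145/483939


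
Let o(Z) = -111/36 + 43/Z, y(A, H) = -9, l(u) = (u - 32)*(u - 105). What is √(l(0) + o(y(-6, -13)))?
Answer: √120677/6 ≈ 57.898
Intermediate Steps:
l(u) = (-105 + u)*(-32 + u) (l(u) = (-32 + u)*(-105 + u) = (-105 + u)*(-32 + u))
o(Z) = -37/12 + 43/Z (o(Z) = -111*1/36 + 43/Z = -37/12 + 43/Z)
√(l(0) + o(y(-6, -13))) = √((3360 + 0² - 137*0) + (-37/12 + 43/(-9))) = √((3360 + 0 + 0) + (-37/12 + 43*(-⅑))) = √(3360 + (-37/12 - 43/9)) = √(3360 - 283/36) = √(120677/36) = √120677/6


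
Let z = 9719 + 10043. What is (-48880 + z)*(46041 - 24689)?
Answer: -621727536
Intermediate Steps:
z = 19762
(-48880 + z)*(46041 - 24689) = (-48880 + 19762)*(46041 - 24689) = -29118*21352 = -621727536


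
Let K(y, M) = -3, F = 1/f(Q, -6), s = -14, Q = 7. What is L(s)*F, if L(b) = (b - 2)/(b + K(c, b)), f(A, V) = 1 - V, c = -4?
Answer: 16/119 ≈ 0.13445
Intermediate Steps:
F = ⅐ (F = 1/(1 - 1*(-6)) = 1/(1 + 6) = 1/7 = ⅐ ≈ 0.14286)
L(b) = (-2 + b)/(-3 + b) (L(b) = (b - 2)/(b - 3) = (-2 + b)/(-3 + b))
L(s)*F = ((-2 - 14)/(-3 - 14))*(⅐) = (-16/(-17))*(⅐) = -1/17*(-16)*(⅐) = (16/17)*(⅐) = 16/119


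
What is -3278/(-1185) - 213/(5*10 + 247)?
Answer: 80129/39105 ≈ 2.0491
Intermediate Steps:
-3278/(-1185) - 213/(5*10 + 247) = -3278*(-1/1185) - 213/(50 + 247) = 3278/1185 - 213/297 = 3278/1185 - 213*1/297 = 3278/1185 - 71/99 = 80129/39105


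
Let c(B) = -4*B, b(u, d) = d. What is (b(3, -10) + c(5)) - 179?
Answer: -209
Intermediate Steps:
(b(3, -10) + c(5)) - 179 = (-10 - 4*5) - 179 = (-10 - 20) - 179 = -30 - 179 = -209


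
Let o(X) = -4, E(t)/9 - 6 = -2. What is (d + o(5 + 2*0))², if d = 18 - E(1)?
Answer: 484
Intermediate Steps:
E(t) = 36 (E(t) = 54 + 9*(-2) = 54 - 18 = 36)
d = -18 (d = 18 - 1*36 = 18 - 36 = -18)
(d + o(5 + 2*0))² = (-18 - 4)² = (-22)² = 484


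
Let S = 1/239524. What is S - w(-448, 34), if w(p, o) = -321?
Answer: 76887205/239524 ≈ 321.00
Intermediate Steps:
S = 1/239524 ≈ 4.1749e-6
S - w(-448, 34) = 1/239524 - 1*(-321) = 1/239524 + 321 = 76887205/239524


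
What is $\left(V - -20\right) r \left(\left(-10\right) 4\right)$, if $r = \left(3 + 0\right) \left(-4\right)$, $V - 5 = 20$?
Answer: $21600$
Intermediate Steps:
$V = 25$ ($V = 5 + 20 = 25$)
$r = -12$ ($r = 3 \left(-4\right) = -12$)
$\left(V - -20\right) r \left(\left(-10\right) 4\right) = \left(25 - -20\right) \left(-12\right) \left(\left(-10\right) 4\right) = \left(25 + 20\right) \left(-12\right) \left(-40\right) = 45 \left(-12\right) \left(-40\right) = \left(-540\right) \left(-40\right) = 21600$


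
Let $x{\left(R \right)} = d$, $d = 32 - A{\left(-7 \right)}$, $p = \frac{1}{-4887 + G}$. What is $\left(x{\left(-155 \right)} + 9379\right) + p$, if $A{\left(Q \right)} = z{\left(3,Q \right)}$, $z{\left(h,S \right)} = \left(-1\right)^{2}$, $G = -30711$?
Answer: $\frac{334977179}{35598} \approx 9410.0$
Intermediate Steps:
$z{\left(h,S \right)} = 1$
$A{\left(Q \right)} = 1$
$p = - \frac{1}{35598}$ ($p = \frac{1}{-4887 - 30711} = \frac{1}{-35598} = - \frac{1}{35598} \approx -2.8091 \cdot 10^{-5}$)
$d = 31$ ($d = 32 - 1 = 31$)
$x{\left(R \right)} = 31$
$\left(x{\left(-155 \right)} + 9379\right) + p = \left(31 + 9379\right) - \frac{1}{35598} = 9410 - \frac{1}{35598} = \frac{334977179}{35598}$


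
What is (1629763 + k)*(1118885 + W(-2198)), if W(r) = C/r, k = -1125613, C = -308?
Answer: 88561493113050/157 ≈ 5.6409e+11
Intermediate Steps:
W(r) = -308/r
(1629763 + k)*(1118885 + W(-2198)) = (1629763 - 1125613)*(1118885 - 308/(-2198)) = 504150*(1118885 - 308*(-1/2198)) = 504150*(1118885 + 22/157) = 504150*(175664967/157) = 88561493113050/157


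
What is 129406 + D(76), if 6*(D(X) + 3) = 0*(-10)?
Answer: 129403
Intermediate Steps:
D(X) = -3 (D(X) = -3 + (0*(-10))/6 = -3 + (⅙)*0 = -3 + 0 = -3)
129406 + D(76) = 129406 - 3 = 129403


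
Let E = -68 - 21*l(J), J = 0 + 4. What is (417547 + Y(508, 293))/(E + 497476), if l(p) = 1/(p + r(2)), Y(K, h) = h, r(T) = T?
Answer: 278560/331603 ≈ 0.84004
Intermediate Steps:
J = 4
l(p) = 1/(2 + p) (l(p) = 1/(p + 2) = 1/(2 + p))
E = -143/2 (E = -68 - 21/(2 + 4) = -68 - 21/6 = -68 - 21*1/6 = -68 - 7/2 = -143/2 ≈ -71.500)
(417547 + Y(508, 293))/(E + 497476) = (417547 + 293)/(-143/2 + 497476) = 417840/(994809/2) = 417840*(2/994809) = 278560/331603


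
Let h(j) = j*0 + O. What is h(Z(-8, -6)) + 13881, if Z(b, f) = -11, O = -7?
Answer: 13874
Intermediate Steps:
h(j) = -7 (h(j) = j*0 - 7 = 0 - 7 = -7)
h(Z(-8, -6)) + 13881 = -7 + 13881 = 13874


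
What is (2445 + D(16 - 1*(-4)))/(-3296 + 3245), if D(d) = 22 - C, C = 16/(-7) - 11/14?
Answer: -11527/238 ≈ -48.433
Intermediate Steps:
C = -43/14 (C = 16*(-1/7) - 11*1/14 = -16/7 - 11/14 = -43/14 ≈ -3.0714)
D(d) = 351/14 (D(d) = 22 - 1*(-43/14) = 22 + 43/14 = 351/14)
(2445 + D(16 - 1*(-4)))/(-3296 + 3245) = (2445 + 351/14)/(-3296 + 3245) = (34581/14)/(-51) = (34581/14)*(-1/51) = -11527/238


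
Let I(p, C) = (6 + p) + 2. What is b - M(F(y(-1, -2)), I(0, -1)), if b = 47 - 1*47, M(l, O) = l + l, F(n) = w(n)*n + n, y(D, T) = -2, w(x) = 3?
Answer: 16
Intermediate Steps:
F(n) = 4*n (F(n) = 3*n + n = 4*n)
I(p, C) = 8 + p
M(l, O) = 2*l
b = 0 (b = 47 - 47 = 0)
b - M(F(y(-1, -2)), I(0, -1)) = 0 - 2*4*(-2) = 0 - 2*(-8) = 0 - 1*(-16) = 0 + 16 = 16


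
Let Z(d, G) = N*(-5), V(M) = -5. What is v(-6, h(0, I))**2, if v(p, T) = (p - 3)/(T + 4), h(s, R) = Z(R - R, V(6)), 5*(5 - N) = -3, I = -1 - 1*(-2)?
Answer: 9/64 ≈ 0.14063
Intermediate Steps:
I = 1 (I = -1 + 2 = 1)
N = 28/5 (N = 5 - 1/5*(-3) = 5 + 3/5 = 28/5 ≈ 5.6000)
Z(d, G) = -28 (Z(d, G) = (28/5)*(-5) = -28)
h(s, R) = -28
v(p, T) = (-3 + p)/(4 + T)
v(-6, h(0, I))**2 = ((-3 - 6)/(4 - 28))**2 = (-9/(-24))**2 = (-1/24*(-9))**2 = (3/8)**2 = 9/64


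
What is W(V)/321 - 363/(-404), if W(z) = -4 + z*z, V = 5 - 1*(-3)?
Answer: 46921/43228 ≈ 1.0854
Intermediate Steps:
V = 8 (V = 5 + 3 = 8)
W(z) = -4 + z²
W(V)/321 - 363/(-404) = (-4 + 8²)/321 - 363/(-404) = (-4 + 64)*(1/321) - 363*(-1/404) = 60*(1/321) + 363/404 = 20/107 + 363/404 = 46921/43228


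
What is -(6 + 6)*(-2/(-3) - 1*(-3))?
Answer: -44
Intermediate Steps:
-(6 + 6)*(-2/(-3) - 1*(-3)) = -12*(-2*(-1/3) + 3) = -12*(2/3 + 3) = -12*11/3 = -1*44 = -44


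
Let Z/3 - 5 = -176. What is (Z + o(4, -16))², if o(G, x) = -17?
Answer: 280900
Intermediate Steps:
Z = -513 (Z = 15 + 3*(-176) = 15 - 528 = -513)
(Z + o(4, -16))² = (-513 - 17)² = (-530)² = 280900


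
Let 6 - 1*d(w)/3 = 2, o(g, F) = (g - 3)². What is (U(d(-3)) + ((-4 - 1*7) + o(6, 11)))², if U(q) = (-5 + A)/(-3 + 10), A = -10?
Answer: 841/49 ≈ 17.163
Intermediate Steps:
o(g, F) = (-3 + g)²
d(w) = 12 (d(w) = 18 - 3*2 = 18 - 6 = 12)
U(q) = -15/7 (U(q) = (-5 - 10)/(-3 + 10) = -15/7)
(U(d(-3)) + ((-4 - 1*7) + o(6, 11)))² = (-15/7 + ((-4 - 1*7) + (-3 + 6)²))² = (-15/7 + ((-4 - 7) + 3²))² = (-15/7 + (-11 + 9))² = (-15/7 - 2)² = (-29/7)² = 841/49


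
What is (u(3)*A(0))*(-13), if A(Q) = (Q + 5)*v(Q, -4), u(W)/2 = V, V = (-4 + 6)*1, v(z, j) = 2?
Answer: -520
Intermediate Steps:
V = 2 (V = 2*1 = 2)
u(W) = 4 (u(W) = 2*2 = 4)
A(Q) = 10 + 2*Q (A(Q) = (Q + 5)*2 = (5 + Q)*2 = 10 + 2*Q)
(u(3)*A(0))*(-13) = (4*(10 + 2*0))*(-13) = (4*(10 + 0))*(-13) = (4*10)*(-13) = 40*(-13) = -520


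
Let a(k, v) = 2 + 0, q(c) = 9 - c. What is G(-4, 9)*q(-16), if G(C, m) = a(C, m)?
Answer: 50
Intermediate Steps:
a(k, v) = 2
G(C, m) = 2
G(-4, 9)*q(-16) = 2*(9 - 1*(-16)) = 2*(9 + 16) = 2*25 = 50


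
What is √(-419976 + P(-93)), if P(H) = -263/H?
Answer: I*√3632347965/93 ≈ 648.05*I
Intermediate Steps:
√(-419976 + P(-93)) = √(-419976 - 263/(-93)) = √(-419976 - 263*(-1/93)) = √(-419976 + 263/93) = √(-39057505/93) = I*√3632347965/93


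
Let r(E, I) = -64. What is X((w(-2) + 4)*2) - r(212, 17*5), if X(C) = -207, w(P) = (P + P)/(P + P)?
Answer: -143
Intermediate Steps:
w(P) = 1 (w(P) = (2*P)/((2*P)) = (2*P)*(1/(2*P)) = 1)
X((w(-2) + 4)*2) - r(212, 17*5) = -207 - 1*(-64) = -207 + 64 = -143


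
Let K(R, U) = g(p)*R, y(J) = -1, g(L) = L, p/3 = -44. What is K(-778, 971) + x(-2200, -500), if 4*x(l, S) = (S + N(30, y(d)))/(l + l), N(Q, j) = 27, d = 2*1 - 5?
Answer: 164313643/1600 ≈ 1.0270e+5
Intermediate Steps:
p = -132 (p = 3*(-44) = -132)
d = -3 (d = 2 - 5 = -3)
x(l, S) = (27 + S)/(8*l) (x(l, S) = ((S + 27)/(l + l))/4 = ((27 + S)/((2*l)))/4 = ((27 + S)*(1/(2*l)))/4 = ((27 + S)/(2*l))/4 = (27 + S)/(8*l))
K(R, U) = -132*R
K(-778, 971) + x(-2200, -500) = -132*(-778) + (1/8)*(27 - 500)/(-2200) = 102696 + (1/8)*(-1/2200)*(-473) = 102696 + 43/1600 = 164313643/1600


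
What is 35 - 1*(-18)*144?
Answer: 2627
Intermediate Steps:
35 - 1*(-18)*144 = 35 + 18*144 = 35 + 2592 = 2627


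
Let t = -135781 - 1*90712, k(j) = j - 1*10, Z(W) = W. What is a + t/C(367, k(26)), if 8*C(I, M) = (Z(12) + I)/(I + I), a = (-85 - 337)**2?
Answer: -1262473060/379 ≈ -3.3311e+6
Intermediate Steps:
a = 178084 (a = (-422)**2 = 178084)
k(j) = -10 + j (k(j) = j - 10 = -10 + j)
t = -226493 (t = -135781 - 90712 = -226493)
C(I, M) = (12 + I)/(16*I) (C(I, M) = ((12 + I)/(I + I))/8 = ((12 + I)/((2*I)))/8 = ((12 + I)*(1/(2*I)))/8 = ((12 + I)/(2*I))/8 = (12 + I)/(16*I))
a + t/C(367, k(26)) = 178084 - 226493*5872/(12 + 367) = 178084 - 226493/((1/16)*(1/367)*379) = 178084 - 226493/379/5872 = 178084 - 226493*5872/379 = 178084 - 1329966896/379 = -1262473060/379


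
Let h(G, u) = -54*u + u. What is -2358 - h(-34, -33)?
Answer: -4107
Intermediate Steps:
h(G, u) = -53*u
-2358 - h(-34, -33) = -2358 - (-53)*(-33) = -2358 - 1*1749 = -2358 - 1749 = -4107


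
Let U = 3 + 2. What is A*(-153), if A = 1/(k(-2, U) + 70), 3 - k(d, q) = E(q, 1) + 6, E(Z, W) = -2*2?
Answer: -153/71 ≈ -2.1549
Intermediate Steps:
E(Z, W) = -4
U = 5
k(d, q) = 1 (k(d, q) = 3 - (-4 + 6) = 3 - 1*2 = 3 - 2 = 1)
A = 1/71 (A = 1/(1 + 70) = 1/71 ≈ 0.014085)
A*(-153) = (1/71)*(-153) = -153/71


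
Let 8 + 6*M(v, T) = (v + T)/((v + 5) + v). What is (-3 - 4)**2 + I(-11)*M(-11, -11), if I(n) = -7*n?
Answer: -630/17 ≈ -37.059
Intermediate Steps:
M(v, T) = -4/3 + (T + v)/(6*(5 + 2*v)) (M(v, T) = -4/3 + ((v + T)/((v + 5) + v))/6 = -4/3 + ((T + v)/((5 + v) + v))/6 = -4/3 + ((T + v)/(5 + 2*v))/6 = -4/3 + (T + v)/(6*(5 + 2*v)))
(-3 - 4)**2 + I(-11)*M(-11, -11) = (-3 - 4)**2 + (-7*(-11))*((-40 - 11 - 15*(-11))/(6*(5 + 2*(-11)))) = (-7)**2 + 77*((-40 - 11 + 165)/(6*(5 - 22))) = 49 + 77*((1/6)*114/(-17)) = 49 + 77*((1/6)*(-1/17)*114) = 49 + 77*(-19/17) = 49 - 1463/17 = -630/17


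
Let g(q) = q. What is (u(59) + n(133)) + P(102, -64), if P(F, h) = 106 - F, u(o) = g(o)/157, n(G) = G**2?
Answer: 2777860/157 ≈ 17693.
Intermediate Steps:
u(o) = o/157
(u(59) + n(133)) + P(102, -64) = ((1/157)*59 + 133**2) + (106 - 1*102) = (59/157 + 17689) + (106 - 102) = 2777232/157 + 4 = 2777860/157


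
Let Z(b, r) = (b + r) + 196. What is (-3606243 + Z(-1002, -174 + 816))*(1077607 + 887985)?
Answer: -7088724747944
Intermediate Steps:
Z(b, r) = 196 + b + r
(-3606243 + Z(-1002, -174 + 816))*(1077607 + 887985) = (-3606243 + (196 - 1002 + (-174 + 816)))*(1077607 + 887985) = (-3606243 + (196 - 1002 + 642))*1965592 = (-3606243 - 164)*1965592 = -3606407*1965592 = -7088724747944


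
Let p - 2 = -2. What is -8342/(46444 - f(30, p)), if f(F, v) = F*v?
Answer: -4171/23222 ≈ -0.17961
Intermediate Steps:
p = 0 (p = 2 - 2 = 0)
-8342/(46444 - f(30, p)) = -8342/(46444 - 30*0) = -8342/(46444 - 1*0) = -8342/(46444 + 0) = -8342/46444 = -8342*1/46444 = -4171/23222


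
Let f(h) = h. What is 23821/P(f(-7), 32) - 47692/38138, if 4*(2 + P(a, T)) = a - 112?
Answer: -1819999038/2421763 ≈ -751.52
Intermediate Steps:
P(a, T) = -30 + a/4 (P(a, T) = -2 + (a - 112)/4 = -2 + (-112 + a)/4 = -2 + (-28 + a/4) = -30 + a/4)
23821/P(f(-7), 32) - 47692/38138 = 23821/(-30 + (¼)*(-7)) - 47692/38138 = 23821/(-30 - 7/4) - 47692*1/38138 = 23821/(-127/4) - 23846/19069 = 23821*(-4/127) - 23846/19069 = -95284/127 - 23846/19069 = -1819999038/2421763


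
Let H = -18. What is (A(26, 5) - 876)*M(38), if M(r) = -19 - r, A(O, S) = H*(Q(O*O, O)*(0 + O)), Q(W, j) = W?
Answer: 18082908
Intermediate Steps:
A(O, S) = -18*O³ (A(O, S) = -18*O*O*(0 + O) = -18*O²*O = -18*O³)
(A(26, 5) - 876)*M(38) = (-18*26³ - 876)*(-19 - 1*38) = (-18*17576 - 876)*(-19 - 38) = (-316368 - 876)*(-57) = -317244*(-57) = 18082908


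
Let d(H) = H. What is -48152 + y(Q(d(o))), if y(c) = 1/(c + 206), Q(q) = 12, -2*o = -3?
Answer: -10497135/218 ≈ -48152.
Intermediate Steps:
o = 3/2 (o = -1/2*(-3) = 3/2 ≈ 1.5000)
y(c) = 1/(206 + c)
-48152 + y(Q(d(o))) = -48152 + 1/(206 + 12) = -48152 + 1/218 = -10497135/218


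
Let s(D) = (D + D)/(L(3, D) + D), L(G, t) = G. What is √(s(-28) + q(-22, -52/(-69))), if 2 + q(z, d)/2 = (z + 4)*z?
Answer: 2*√4939/5 ≈ 28.111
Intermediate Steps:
s(D) = 2*D/(3 + D) (s(D) = (D + D)/(3 + D) = (2*D)/(3 + D) = 2*D/(3 + D))
q(z, d) = -4 + 2*z*(4 + z) (q(z, d) = -4 + 2*((z + 4)*z) = -4 + 2*((4 + z)*z) = -4 + 2*(z*(4 + z)) = -4 + 2*z*(4 + z))
√(s(-28) + q(-22, -52/(-69))) = √(2*(-28)/(3 - 28) + (-4 + 2*(-22)² + 8*(-22))) = √(2*(-28)/(-25) + (-4 + 2*484 - 176)) = √(2*(-28)*(-1/25) + (-4 + 968 - 176)) = √(56/25 + 788) = √(19756/25) = 2*√4939/5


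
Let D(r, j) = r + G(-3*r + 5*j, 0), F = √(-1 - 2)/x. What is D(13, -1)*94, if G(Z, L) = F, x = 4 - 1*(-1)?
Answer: 1222 + 94*I*√3/5 ≈ 1222.0 + 32.563*I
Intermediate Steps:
x = 5 (x = 4 + 1 = 5)
F = I*√3/5 (F = √(-1 - 2)/5 = √(-3)*(⅕) = (I*√3)*(⅕) = I*√3/5 ≈ 0.34641*I)
G(Z, L) = I*√3/5
D(r, j) = r + I*√3/5
D(13, -1)*94 = (13 + I*√3/5)*94 = 1222 + 94*I*√3/5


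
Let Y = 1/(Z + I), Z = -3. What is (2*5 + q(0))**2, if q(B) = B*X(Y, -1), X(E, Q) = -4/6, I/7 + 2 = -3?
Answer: 100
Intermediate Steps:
I = -35 (I = -14 + 7*(-3) = -14 - 21 = -35)
Y = -1/38 (Y = 1/(-3 - 35) = 1/(-38) = -1/38 ≈ -0.026316)
X(E, Q) = -2/3 (X(E, Q) = -4*1/6 = -2/3)
q(B) = -2*B/3 (q(B) = B*(-2/3) = -2*B/3)
(2*5 + q(0))**2 = (2*5 - 2/3*0)**2 = (10 + 0)**2 = 10**2 = 100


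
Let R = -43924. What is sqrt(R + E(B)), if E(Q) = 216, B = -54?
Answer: 14*I*sqrt(223) ≈ 209.06*I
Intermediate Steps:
sqrt(R + E(B)) = sqrt(-43924 + 216) = sqrt(-43708) = 14*I*sqrt(223)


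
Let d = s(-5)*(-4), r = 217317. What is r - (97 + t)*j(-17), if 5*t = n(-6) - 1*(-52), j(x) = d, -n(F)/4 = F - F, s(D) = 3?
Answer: 1093029/5 ≈ 2.1861e+5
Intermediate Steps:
n(F) = 0 (n(F) = -4*(F - F) = -4*0 = 0)
d = -12 (d = 3*(-4) = -12)
j(x) = -12
t = 52/5 (t = (0 - 1*(-52))/5 = (0 + 52)/5 = (1/5)*52 = 52/5 ≈ 10.400)
r - (97 + t)*j(-17) = 217317 - (97 + 52/5)*(-12) = 217317 - 537*(-12)/5 = 217317 - 1*(-6444/5) = 217317 + 6444/5 = 1093029/5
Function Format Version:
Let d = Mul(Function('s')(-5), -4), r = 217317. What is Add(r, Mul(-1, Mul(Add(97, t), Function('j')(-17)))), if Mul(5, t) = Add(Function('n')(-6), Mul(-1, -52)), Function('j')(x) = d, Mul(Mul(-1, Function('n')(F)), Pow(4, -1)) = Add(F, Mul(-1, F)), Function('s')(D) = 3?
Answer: Rational(1093029, 5) ≈ 2.1861e+5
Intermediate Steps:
Function('n')(F) = 0 (Function('n')(F) = Mul(-4, Add(F, Mul(-1, F))) = Mul(-4, 0) = 0)
d = -12 (d = Mul(3, -4) = -12)
Function('j')(x) = -12
t = Rational(52, 5) (t = Mul(Rational(1, 5), Add(0, Mul(-1, -52))) = Mul(Rational(1, 5), Add(0, 52)) = Mul(Rational(1, 5), 52) = Rational(52, 5) ≈ 10.400)
Add(r, Mul(-1, Mul(Add(97, t), Function('j')(-17)))) = Add(217317, Mul(-1, Mul(Add(97, Rational(52, 5)), -12))) = Add(217317, Mul(-1, Mul(Rational(537, 5), -12))) = Add(217317, Mul(-1, Rational(-6444, 5))) = Add(217317, Rational(6444, 5)) = Rational(1093029, 5)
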